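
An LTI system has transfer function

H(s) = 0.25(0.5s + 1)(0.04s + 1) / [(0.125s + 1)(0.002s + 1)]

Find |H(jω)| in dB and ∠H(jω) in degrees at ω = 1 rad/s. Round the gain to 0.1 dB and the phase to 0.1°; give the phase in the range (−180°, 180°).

At ω = 1 rad/s:
zero (1 + j1·0.5) = 1 + j0.5 → |·| ≈ 1.118, ∠ ≈ 26.57°
zero (1 + j1·0.04) = 1 + j0.04 → |·| ≈ 1.0008, ∠ ≈ 2.29°
pole (1 + j1·0.125) = 1 + j0.125 → |·| ≈ 1.0078, ∠ ≈ 7.13°
pole (1 + j1·0.002) = 1 + j0.002 → |·| ≈ 1, ∠ ≈ 0.11°
|H| = 0.25 · 1.118 · 1.0008 / (1.0078 · 1) ≈ 0.27756
Gain = 20 log₁₀(0.27756) ≈ -11.13 dB
∠H = (26.57° + 2.29°) − (7.13° + 0.11°) = 21.62°

-11.1 dB, 21.6°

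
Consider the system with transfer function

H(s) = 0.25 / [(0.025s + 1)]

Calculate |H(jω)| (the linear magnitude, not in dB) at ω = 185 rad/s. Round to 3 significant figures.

0.0528

At ω = 185 rad/s:
pole (1 + j185·0.025) = 1 + j4.625 → |·| ≈ 4.7319, ∠ ≈ 77.80°
|H| = 0.25 · 1 / (4.7319) ≈ 0.052833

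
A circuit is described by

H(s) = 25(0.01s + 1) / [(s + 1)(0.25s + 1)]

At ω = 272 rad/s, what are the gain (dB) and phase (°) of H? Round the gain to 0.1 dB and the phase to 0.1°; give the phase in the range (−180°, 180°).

At ω = 272 rad/s:
zero (1 + j272·0.01) = 1 + j2.72 → |·| ≈ 2.898, ∠ ≈ 69.81°
pole (1 + j272·1) = 1 + j272 → |·| ≈ 272, ∠ ≈ 89.79°
pole (1 + j272·0.25) = 1 + j68 → |·| ≈ 68.007, ∠ ≈ 89.16°
|H| = 25 · 2.898 / (272 · 68.007) ≈ 0.0039167
Gain = 20 log₁₀(0.0039167) ≈ -48.14 dB
∠H = (69.81°) − (89.79° + 89.16°) = -109.14°

-48.1 dB, -109.1°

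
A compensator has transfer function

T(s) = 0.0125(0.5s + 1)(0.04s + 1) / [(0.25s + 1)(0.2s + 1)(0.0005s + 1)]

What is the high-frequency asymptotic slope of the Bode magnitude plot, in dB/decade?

Each pole contributes −20 dB/decade at high frequency; each zero contributes +20 dB/decade.
Net: 2 zero(s) − 3 pole(s) → -20 dB/decade.

-20 dB/decade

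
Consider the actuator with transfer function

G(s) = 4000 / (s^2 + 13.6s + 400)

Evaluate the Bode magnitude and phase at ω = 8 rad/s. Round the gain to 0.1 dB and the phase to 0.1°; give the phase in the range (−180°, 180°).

At s = jω = j8:
quadratic: (j8)² + 13.6·j8 + 400 = 336 + j108.8 → |·| ≈ 353.18, ∠ ≈ 17.94°
|G| = 4000 / 353.18 ≈ 11.326
Gain = 20 log₁₀(11.326) ≈ 21.08 dB
∠G = 0.00° − 17.94° = -17.94°

21.1 dB, -17.9°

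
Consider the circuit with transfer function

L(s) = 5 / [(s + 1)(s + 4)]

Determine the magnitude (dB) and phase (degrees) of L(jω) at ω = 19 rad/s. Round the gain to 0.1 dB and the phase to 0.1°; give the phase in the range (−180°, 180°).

At s = jω = j19:
pole (s+1): 1 + j19 → |·| = √(1²+19²) = √362 ≈ 19.026, ∠ = arctan(19/1) ≈ 86.99°
pole (s+4): 4 + j19 → |·| = √(4²+19²) = √377 ≈ 19.416, ∠ = arctan(19/4) ≈ 78.11°
|L| = 5 / 369.41 ≈ 0.013535
Gain = 20 log₁₀(0.013535) ≈ -37.37 dB
∠L = 0.00° − 165.10° = -165.10°

-37.4 dB, -165.1°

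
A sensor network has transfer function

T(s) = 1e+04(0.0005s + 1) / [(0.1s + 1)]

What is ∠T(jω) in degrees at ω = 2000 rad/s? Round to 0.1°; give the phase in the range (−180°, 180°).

At ω = 2000 rad/s:
zero (1 + j2000·0.0005) = 1 + j1 → |·| ≈ 1.4142, ∠ ≈ 45.00°
pole (1 + j2000·0.1) = 1 + j200 → |·| ≈ 200, ∠ ≈ 89.71°
∠T = (45.00°) − (89.71°) = -44.71°

-44.7°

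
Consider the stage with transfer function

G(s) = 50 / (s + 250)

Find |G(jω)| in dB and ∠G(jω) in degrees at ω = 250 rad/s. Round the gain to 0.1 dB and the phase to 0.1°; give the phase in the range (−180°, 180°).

-17.0 dB, -45.0°

Substitute s = j250:
Numerator: 50 = 50 + j0
Denominator: (j250) + 250 = 250 + j250
|N| = √(50² + 0²) ≈ 50, ∠N ≈ 0.00°
|D| = √(250² + 250²) ≈ 353.55, ∠D ≈ 45.00°
|G| = 50 / 353.55 ≈ 0.14142
Gain = 20 log₁₀(0.14142) ≈ -16.99 dB
∠G = 0.00° − 45.00° = -45.00°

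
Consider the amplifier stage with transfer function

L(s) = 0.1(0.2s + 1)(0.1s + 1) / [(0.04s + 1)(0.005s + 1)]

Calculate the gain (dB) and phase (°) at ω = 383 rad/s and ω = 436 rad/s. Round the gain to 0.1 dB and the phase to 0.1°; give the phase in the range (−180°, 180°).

At ω = 383 rad/s:
zero (1 + j383·0.2) = 1 + j76.6 → |·| ≈ 76.607, ∠ ≈ 89.25°
zero (1 + j383·0.1) = 1 + j38.3 → |·| ≈ 38.313, ∠ ≈ 88.50°
pole (1 + j383·0.04) = 1 + j15.32 → |·| ≈ 15.353, ∠ ≈ 86.27°
pole (1 + j383·0.005) = 1 + j1.915 → |·| ≈ 2.1604, ∠ ≈ 62.43°
|L| = 0.1 · 76.607 · 38.313 / (15.353 · 2.1604) ≈ 8.8489
Gain = 20 log₁₀(8.8489) ≈ 18.94 dB
∠L = (89.25° + 88.50°) − (86.27° + 62.43°) = 29.05°

At ω = 436 rad/s:
zero (1 + j436·0.2) = 1 + j87.2 → |·| ≈ 87.206, ∠ ≈ 89.34°
zero (1 + j436·0.1) = 1 + j43.6 → |·| ≈ 43.611, ∠ ≈ 88.69°
pole (1 + j436·0.04) = 1 + j17.44 → |·| ≈ 17.469, ∠ ≈ 86.72°
pole (1 + j436·0.005) = 1 + j2.18 → |·| ≈ 2.3984, ∠ ≈ 65.36°
|L| = 0.1 · 87.206 · 43.611 / (17.469 · 2.3984) ≈ 9.0772
Gain = 20 log₁₀(9.0772) ≈ 19.16 dB
∠L = (89.34° + 88.69°) − (86.72° + 65.36°) = 25.95°

ω = 383: 18.9 dB, 29.1°; ω = 436: 19.2 dB, 26.0°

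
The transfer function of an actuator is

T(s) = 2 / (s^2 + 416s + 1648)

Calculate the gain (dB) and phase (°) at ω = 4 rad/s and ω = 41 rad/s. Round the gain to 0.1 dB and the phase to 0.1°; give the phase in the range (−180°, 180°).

ω = 4: -61.3 dB, -45.6°; ω = 41: -78.6 dB, -90.1°

Substitute s = j4:
Numerator: 2 = 2 + j0
Denominator: (j4)^2 + 416(j4) + 1648 = 1632 + j1664
|N| = √(2² + 0²) ≈ 2, ∠N ≈ 0.00°
|D| = √(1632² + 1664²) ≈ 2330.7, ∠D ≈ 45.56°
|T| = 2 / 2330.7 ≈ 0.00085811
Gain = 20 log₁₀(0.00085811) ≈ -61.33 dB
∠T = 0.00° − 45.56° = -45.56°

Substitute s = j41:
Numerator: 2 = 2 + j0
Denominator: (j41)^2 + 416(j41) + 1648 = -33 + j17056
|N| = √(2² + 0²) ≈ 2, ∠N ≈ 0.00°
|D| = √(33² + 17056²) ≈ 17056, ∠D ≈ 90.11°
|T| = 2 / 17056 ≈ 0.00011726
Gain = 20 log₁₀(0.00011726) ≈ -78.62 dB
∠T = 0.00° − 90.11° = -90.11°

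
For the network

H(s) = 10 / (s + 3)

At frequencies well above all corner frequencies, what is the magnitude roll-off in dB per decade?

-20 dB/decade

Each pole contributes −20 dB/decade at high frequency; each zero contributes +20 dB/decade.
Net: 0 zero(s) − 1 pole(s) → -20 dB/decade.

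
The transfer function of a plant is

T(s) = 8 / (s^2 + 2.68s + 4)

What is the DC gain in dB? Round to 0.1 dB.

6.0 dB

T(0) = 8 / 4 = 2
20 log₁₀(2) ≈ 6.02 dB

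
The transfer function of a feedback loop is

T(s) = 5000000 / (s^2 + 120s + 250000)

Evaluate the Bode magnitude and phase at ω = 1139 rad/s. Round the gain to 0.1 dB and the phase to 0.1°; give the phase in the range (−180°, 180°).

At s = jω = j1139:
quadratic: (j1139)² + 120·j1139 + 250000 = -1047321 + j136680 → |·| ≈ 1.0562e+06, ∠ ≈ 172.56°
|T| = 5000000 / 1.0562e+06 ≈ 4.734
Gain = 20 log₁₀(4.734) ≈ 13.50 dB
∠T = 0.00° − 172.56° = -172.56°

13.5 dB, -172.6°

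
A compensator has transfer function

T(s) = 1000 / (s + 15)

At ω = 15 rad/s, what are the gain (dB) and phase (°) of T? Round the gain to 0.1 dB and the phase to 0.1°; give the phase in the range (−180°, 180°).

33.5 dB, -45.0°

Substitute s = j15:
Numerator: 1000 = 1000 + j0
Denominator: (j15) + 15 = 15 + j15
|N| = √(1000² + 0²) ≈ 1000, ∠N ≈ 0.00°
|D| = √(15² + 15²) ≈ 21.213, ∠D ≈ 45.00°
|T| = 1000 / 21.213 ≈ 47.141
Gain = 20 log₁₀(47.141) ≈ 33.47 dB
∠T = 0.00° − 45.00° = -45.00°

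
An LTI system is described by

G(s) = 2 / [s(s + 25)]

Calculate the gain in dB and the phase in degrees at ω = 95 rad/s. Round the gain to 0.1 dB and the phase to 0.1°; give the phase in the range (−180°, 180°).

At s = jω = j95:
pole (s+25): 25 + j95 → |·| = √(25²+95²) = √9650 ≈ 98.234, ∠ = arctan(95/25) ≈ 75.26°
pole at origin: |s| = 95, ∠ = 90.00° (in denominator)
|G| = 2 / 9332.2 ≈ 0.00021431
Gain = 20 log₁₀(0.00021431) ≈ -73.38 dB
∠G = 0.00° − 165.26° = -165.26°

-73.4 dB, -165.3°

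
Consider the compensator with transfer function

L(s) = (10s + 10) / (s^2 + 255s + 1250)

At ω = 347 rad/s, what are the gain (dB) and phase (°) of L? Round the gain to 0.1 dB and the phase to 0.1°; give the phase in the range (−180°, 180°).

Substitute s = j347:
Numerator: 10(j347) + 10 = 10 + j3470
Denominator: (j347)^2 + 255(j347) + 1250 = -119159 + j88485
|N| = √(10² + 3470²) ≈ 3470, ∠N ≈ 89.83°
|D| = √(119159² + 88485²) ≈ 1.4842e+05, ∠D ≈ 143.40°
|L| = 3470 / 1.4842e+05 ≈ 0.02338
Gain = 20 log₁₀(0.02338) ≈ -32.62 dB
∠L = 89.83° − 143.40° = -53.57°

-32.6 dB, -53.6°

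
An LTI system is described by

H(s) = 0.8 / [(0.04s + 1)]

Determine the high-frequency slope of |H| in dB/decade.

-20 dB/decade

Each pole contributes −20 dB/decade at high frequency; each zero contributes +20 dB/decade.
Net: 0 zero(s) − 1 pole(s) → -20 dB/decade.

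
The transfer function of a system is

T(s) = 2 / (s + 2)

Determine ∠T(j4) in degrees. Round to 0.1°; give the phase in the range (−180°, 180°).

-63.4°

Substitute s = j4:
Numerator: 2 = 2 + j0
Denominator: (j4) + 2 = 2 + j4
|N| = √(2² + 0²) ≈ 2, ∠N ≈ 0.00°
|D| = √(2² + 4²) ≈ 4.4721, ∠D ≈ 63.43°
∠T = 0.00° − 63.43° = -63.43°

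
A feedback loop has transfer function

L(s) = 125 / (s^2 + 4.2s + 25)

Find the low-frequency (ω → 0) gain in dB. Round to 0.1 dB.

L(0) = 125 / 25 = 5
20 log₁₀(5) ≈ 13.98 dB

14.0 dB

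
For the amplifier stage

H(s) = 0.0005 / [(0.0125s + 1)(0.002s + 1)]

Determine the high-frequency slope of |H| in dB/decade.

-40 dB/decade

Each pole contributes −20 dB/decade at high frequency; each zero contributes +20 dB/decade.
Net: 0 zero(s) − 2 pole(s) → -40 dB/decade.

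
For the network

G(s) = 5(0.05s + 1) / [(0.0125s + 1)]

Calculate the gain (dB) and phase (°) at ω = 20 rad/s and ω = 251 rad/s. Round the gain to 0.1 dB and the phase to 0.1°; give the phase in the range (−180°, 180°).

ω = 20: 16.7 dB, 31.0°; ω = 251: 25.6 dB, 13.1°

At ω = 20 rad/s:
zero (1 + j20·0.05) = 1 + j1 → |·| ≈ 1.4142, ∠ ≈ 45.00°
pole (1 + j20·0.0125) = 1 + j0.25 → |·| ≈ 1.0308, ∠ ≈ 14.04°
|G| = 5 · 1.4142 / (1.0308) ≈ 6.8597
Gain = 20 log₁₀(6.8597) ≈ 16.73 dB
∠G = (45.00°) − (14.04°) = 30.96°

At ω = 251 rad/s:
zero (1 + j251·0.05) = 1 + j12.55 → |·| ≈ 12.59, ∠ ≈ 85.44°
pole (1 + j251·0.0125) = 1 + j3.1375 → |·| ≈ 3.293, ∠ ≈ 72.32°
|G| = 5 · 12.59 / (3.293) ≈ 19.116
Gain = 20 log₁₀(19.116) ≈ 25.63 dB
∠G = (85.44°) − (72.32°) = 13.12°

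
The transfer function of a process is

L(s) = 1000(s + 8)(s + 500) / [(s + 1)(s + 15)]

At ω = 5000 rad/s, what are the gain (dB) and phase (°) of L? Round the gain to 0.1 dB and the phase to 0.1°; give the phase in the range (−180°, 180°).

60.0 dB, -5.6°

At s = jω = j5000:
zero (s+8): 8 + j5000 → |·| = √(8²+5000²) = √25000064 ≈ 5000, ∠ = arctan(5000/8) ≈ 89.91°
zero (s+500): 500 + j5000 → |·| = √(500²+5000²) = √25250000 ≈ 5024.9, ∠ = arctan(5000/500) ≈ 84.29°
pole (s+1): 1 + j5000 → |·| = √(1²+5000²) = √25000001 ≈ 5000, ∠ = arctan(5000/1) ≈ 89.99°
pole (s+15): 15 + j5000 → |·| = √(15²+5000²) = √25000225 ≈ 5000, ∠ = arctan(5000/15) ≈ 89.83°
|L| = 1000 · 2.5124e+07 / 2.5e+07 ≈ 1005
Gain = 20 log₁₀(1005) ≈ 60.04 dB
∠L = 174.20° − 179.82° = -5.62°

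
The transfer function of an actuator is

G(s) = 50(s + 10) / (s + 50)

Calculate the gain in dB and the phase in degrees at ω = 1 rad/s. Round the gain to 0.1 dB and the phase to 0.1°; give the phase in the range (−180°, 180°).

At s = jω = j1:
zero (s+10): 10 + j1 → |·| = √(10²+1²) = √101 ≈ 10.05, ∠ = arctan(1/10) ≈ 5.71°
pole (s+50): 50 + j1 → |·| = √(50²+1²) = √2501 ≈ 50.01, ∠ = arctan(1/50) ≈ 1.15°
|G| = 50 · 10.05 / 50.01 ≈ 10.048
Gain = 20 log₁₀(10.048) ≈ 20.04 dB
∠G = 5.71° − 1.15° = 4.56°

20.0 dB, 4.6°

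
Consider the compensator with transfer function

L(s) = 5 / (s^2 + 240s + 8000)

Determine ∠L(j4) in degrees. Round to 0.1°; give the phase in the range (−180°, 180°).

-6.9°

Substitute s = j4:
Numerator: 5 = 5 + j0
Denominator: (j4)^2 + 240(j4) + 8000 = 7984 + j960
|N| = √(5² + 0²) ≈ 5, ∠N ≈ 0.00°
|D| = √(7984² + 960²) ≈ 8041.5, ∠D ≈ 6.86°
∠L = 0.00° − 6.86° = -6.86°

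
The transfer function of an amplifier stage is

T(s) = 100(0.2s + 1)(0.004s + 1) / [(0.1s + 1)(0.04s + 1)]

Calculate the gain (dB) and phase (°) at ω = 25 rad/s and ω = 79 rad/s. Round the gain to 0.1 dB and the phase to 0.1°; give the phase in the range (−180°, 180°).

At ω = 25 rad/s:
zero (1 + j25·0.2) = 1 + j5 → |·| ≈ 5.099, ∠ ≈ 78.69°
zero (1 + j25·0.004) = 1 + j0.1 → |·| ≈ 1.005, ∠ ≈ 5.71°
pole (1 + j25·0.1) = 1 + j2.5 → |·| ≈ 2.6926, ∠ ≈ 68.20°
pole (1 + j25·0.04) = 1 + j1 → |·| ≈ 1.4142, ∠ ≈ 45.00°
|T| = 100 · 5.099 · 1.005 / (2.6926 · 1.4142) ≈ 134.58
Gain = 20 log₁₀(134.58) ≈ 42.58 dB
∠T = (78.69° + 5.71°) − (68.20° + 45.00°) = -28.80°

At ω = 79 rad/s:
zero (1 + j79·0.2) = 1 + j15.8 → |·| ≈ 15.832, ∠ ≈ 86.38°
zero (1 + j79·0.004) = 1 + j0.316 → |·| ≈ 1.0487, ∠ ≈ 17.54°
pole (1 + j79·0.1) = 1 + j7.9 → |·| ≈ 7.963, ∠ ≈ 82.79°
pole (1 + j79·0.04) = 1 + j3.16 → |·| ≈ 3.3145, ∠ ≈ 72.44°
|T| = 100 · 15.832 · 1.0487 / (7.963 · 3.3145) ≈ 62.906
Gain = 20 log₁₀(62.906) ≈ 35.97 dB
∠T = (86.38° + 17.54°) − (82.79° + 72.44°) = -51.31°

ω = 25: 42.6 dB, -28.8°; ω = 79: 36.0 dB, -51.3°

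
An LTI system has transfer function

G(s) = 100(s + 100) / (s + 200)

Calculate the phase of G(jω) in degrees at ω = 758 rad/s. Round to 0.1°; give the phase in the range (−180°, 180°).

At s = jω = j758:
zero (s+100): 100 + j758 → |·| = √(100²+758²) = √584564 ≈ 764.57, ∠ = arctan(758/100) ≈ 82.48°
pole (s+200): 200 + j758 → |·| = √(200²+758²) = √614564 ≈ 783.94, ∠ = arctan(758/200) ≈ 75.22°
∠G = 82.48° − 75.22° = 7.26°

7.3°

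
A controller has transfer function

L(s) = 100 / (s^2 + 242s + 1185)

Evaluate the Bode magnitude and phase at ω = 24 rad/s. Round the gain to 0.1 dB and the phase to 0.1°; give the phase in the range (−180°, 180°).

-35.3 dB, -84.0°

Substitute s = j24:
Numerator: 100 = 100 + j0
Denominator: (j24)^2 + 242(j24) + 1185 = 609 + j5808
|N| = √(100² + 0²) ≈ 100, ∠N ≈ 0.00°
|D| = √(609² + 5808²) ≈ 5839.8, ∠D ≈ 84.01°
|L| = 100 / 5839.8 ≈ 0.017124
Gain = 20 log₁₀(0.017124) ≈ -35.33 dB
∠L = 0.00° − 84.01° = -84.01°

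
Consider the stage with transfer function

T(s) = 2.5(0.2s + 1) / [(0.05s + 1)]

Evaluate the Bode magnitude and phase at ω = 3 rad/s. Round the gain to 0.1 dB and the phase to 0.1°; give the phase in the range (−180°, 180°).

9.2 dB, 22.4°

At ω = 3 rad/s:
zero (1 + j3·0.2) = 1 + j0.6 → |·| ≈ 1.1662, ∠ ≈ 30.96°
pole (1 + j3·0.05) = 1 + j0.15 → |·| ≈ 1.0112, ∠ ≈ 8.53°
|T| = 2.5 · 1.1662 / (1.0112) ≈ 2.8832
Gain = 20 log₁₀(2.8832) ≈ 9.20 dB
∠T = (30.96°) − (8.53°) = 22.43°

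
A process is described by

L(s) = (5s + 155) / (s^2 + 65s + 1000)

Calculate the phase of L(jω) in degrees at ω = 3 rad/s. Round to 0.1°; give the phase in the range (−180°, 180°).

-5.6°

Substitute s = j3:
Numerator: 5(j3) + 155 = 155 + j15
Denominator: (j3)^2 + 65(j3) + 1000 = 991 + j195
|N| = √(155² + 15²) ≈ 155.72, ∠N ≈ 5.53°
|D| = √(991² + 195²) ≈ 1010, ∠D ≈ 11.13°
∠L = 5.53° − 11.13° = -5.60°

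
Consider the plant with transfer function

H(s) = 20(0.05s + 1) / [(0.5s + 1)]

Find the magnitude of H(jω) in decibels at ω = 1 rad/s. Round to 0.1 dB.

At ω = 1 rad/s:
zero (1 + j1·0.05) = 1 + j0.05 → |·| ≈ 1.0012, ∠ ≈ 2.86°
pole (1 + j1·0.5) = 1 + j0.5 → |·| ≈ 1.118, ∠ ≈ 26.57°
|H| = 20 · 1.0012 / (1.118) ≈ 17.911
Gain = 20 log₁₀(17.911) ≈ 25.06 dB

25.1 dB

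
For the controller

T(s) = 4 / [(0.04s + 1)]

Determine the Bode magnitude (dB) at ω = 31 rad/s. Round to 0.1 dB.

At ω = 31 rad/s:
pole (1 + j31·0.04) = 1 + j1.24 → |·| ≈ 1.593, ∠ ≈ 51.12°
|T| = 4 · 1 / (1.593) ≈ 2.511
Gain = 20 log₁₀(2.511) ≈ 8.00 dB

8.0 dB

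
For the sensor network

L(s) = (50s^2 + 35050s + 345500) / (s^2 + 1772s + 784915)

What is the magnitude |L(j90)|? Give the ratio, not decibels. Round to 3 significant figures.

3.98

Substitute s = j90:
Numerator: 50(j90)^2 + 35050(j90) + 345500 = -59500 + j3154500
Denominator: (j90)^2 + 1772(j90) + 784915 = 776815 + j159480
|N| = √(59500² + 3154500²) ≈ 3.1551e+06, ∠N ≈ 91.08°
|D| = √(776815² + 159480²) ≈ 7.9302e+05, ∠D ≈ 11.60°
|L| = 3.1551e+06 / 7.9302e+05 ≈ 3.9786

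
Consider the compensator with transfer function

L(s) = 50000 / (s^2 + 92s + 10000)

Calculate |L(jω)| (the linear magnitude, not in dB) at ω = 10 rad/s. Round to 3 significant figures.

At s = jω = j10:
quadratic: (j10)² + 92·j10 + 10000 = 9900 + j920 → |·| ≈ 9942.7, ∠ ≈ 5.31°
|L| = 50000 / 9942.7 ≈ 5.0288

5.03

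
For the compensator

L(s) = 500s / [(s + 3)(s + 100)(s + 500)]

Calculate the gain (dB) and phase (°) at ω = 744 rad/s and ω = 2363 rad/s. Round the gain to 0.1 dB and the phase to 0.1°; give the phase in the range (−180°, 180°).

ω = 744: -62.6 dB, -138.2°; ω = 2363: -81.2 dB, -165.6°

At s = jω = j744:
zero at origin: s = j744 → |·| = 744, ∠ = 90.00°
pole (s+3): 3 + j744 → |·| = √(3²+744²) = √553545 ≈ 744.01, ∠ = arctan(744/3) ≈ 89.77°
pole (s+100): 100 + j744 → |·| = √(100²+744²) = √563536 ≈ 750.69, ∠ = arctan(744/100) ≈ 82.34°
pole (s+500): 500 + j744 → |·| = √(500²+744²) = √803536 ≈ 896.4, ∠ = arctan(744/500) ≈ 56.10°
|L| = 500 · 744 / 5.0066e+08 ≈ 0.00074302
Gain = 20 log₁₀(0.00074302) ≈ -62.58 dB
∠L = 90.00° − 228.21° = -138.21°

At s = jω = j2363:
zero at origin: s = j2363 → |·| = 2363, ∠ = 90.00°
pole (s+3): 3 + j2363 → |·| = √(3²+2363²) = √5583778 ≈ 2363, ∠ = arctan(2363/3) ≈ 89.93°
pole (s+100): 100 + j2363 → |·| = √(100²+2363²) = √5593769 ≈ 2365.1, ∠ = arctan(2363/100) ≈ 87.58°
pole (s+500): 500 + j2363 → |·| = √(500²+2363²) = √5833769 ≈ 2415.3, ∠ = arctan(2363/500) ≈ 78.05°
|L| = 500 · 2363 / 1.3498e+10 ≈ 8.7531e-05
Gain = 20 log₁₀(8.7531e-05) ≈ -81.16 dB
∠L = 90.00° − 255.56° = -165.56°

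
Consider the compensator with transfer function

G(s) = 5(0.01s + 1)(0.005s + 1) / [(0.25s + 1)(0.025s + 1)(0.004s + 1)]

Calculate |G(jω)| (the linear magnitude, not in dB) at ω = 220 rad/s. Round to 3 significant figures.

At ω = 220 rad/s:
zero (1 + j220·0.01) = 1 + j2.2 → |·| ≈ 2.4166, ∠ ≈ 65.56°
zero (1 + j220·0.005) = 1 + j1.1 → |·| ≈ 1.4866, ∠ ≈ 47.73°
pole (1 + j220·0.25) = 1 + j55 → |·| ≈ 55.009, ∠ ≈ 88.96°
pole (1 + j220·0.025) = 1 + j5.5 → |·| ≈ 5.5902, ∠ ≈ 79.70°
pole (1 + j220·0.004) = 1 + j0.88 → |·| ≈ 1.3321, ∠ ≈ 41.35°
|G| = 5 · 2.4166 · 1.4866 / (55.009 · 5.5902 · 1.3321) ≈ 0.04385

0.0439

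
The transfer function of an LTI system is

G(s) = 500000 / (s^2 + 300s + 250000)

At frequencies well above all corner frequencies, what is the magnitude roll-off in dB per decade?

-40 dB/decade

Each pole contributes −20 dB/decade at high frequency; each zero contributes +20 dB/decade.
Net: 0 zero(s) − 2 pole(s) → -40 dB/decade.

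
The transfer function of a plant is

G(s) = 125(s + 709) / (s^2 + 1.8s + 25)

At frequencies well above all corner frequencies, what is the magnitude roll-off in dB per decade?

-20 dB/decade

Each pole contributes −20 dB/decade at high frequency; each zero contributes +20 dB/decade.
Net: 1 zero(s) − 2 pole(s) → -20 dB/decade.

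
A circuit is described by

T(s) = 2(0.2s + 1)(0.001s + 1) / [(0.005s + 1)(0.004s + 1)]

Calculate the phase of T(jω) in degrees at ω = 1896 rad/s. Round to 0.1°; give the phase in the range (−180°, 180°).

-14.4°

At ω = 1896 rad/s:
zero (1 + j1896·0.2) = 1 + j379.2 → |·| ≈ 379.2, ∠ ≈ 89.85°
zero (1 + j1896·0.001) = 1 + j1.896 → |·| ≈ 2.1436, ∠ ≈ 62.19°
pole (1 + j1896·0.005) = 1 + j9.48 → |·| ≈ 9.5326, ∠ ≈ 83.98°
pole (1 + j1896·0.004) = 1 + j7.584 → |·| ≈ 7.6496, ∠ ≈ 82.49°
∠T = (89.85° + 62.19°) − (83.98° + 82.49°) = -14.43°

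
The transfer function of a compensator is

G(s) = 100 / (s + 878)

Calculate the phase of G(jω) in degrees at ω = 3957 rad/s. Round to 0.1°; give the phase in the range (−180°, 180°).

-77.5°

At s = jω = j3957:
pole (s+878): 878 + j3957 → |·| = √(878²+3957²) = √16428733 ≈ 4053.2, ∠ = arctan(3957/878) ≈ 77.49°
∠G = 0.00° − 77.49° = -77.49°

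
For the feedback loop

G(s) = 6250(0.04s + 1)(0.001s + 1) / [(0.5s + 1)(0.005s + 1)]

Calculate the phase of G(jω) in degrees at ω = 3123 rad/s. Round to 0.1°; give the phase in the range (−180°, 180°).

At ω = 3123 rad/s:
zero (1 + j3123·0.04) = 1 + j124.92 → |·| ≈ 124.92, ∠ ≈ 89.54°
zero (1 + j3123·0.001) = 1 + j3.123 → |·| ≈ 3.2792, ∠ ≈ 72.24°
pole (1 + j3123·0.5) = 1 + j1561.5 → |·| ≈ 1561.5, ∠ ≈ 89.96°
pole (1 + j3123·0.005) = 1 + j15.615 → |·| ≈ 15.647, ∠ ≈ 86.34°
∠G = (89.54° + 72.24°) − (89.96° + 86.34°) = -14.52°

-14.5°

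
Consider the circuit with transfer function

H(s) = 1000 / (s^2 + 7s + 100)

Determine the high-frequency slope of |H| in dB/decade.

Each pole contributes −20 dB/decade at high frequency; each zero contributes +20 dB/decade.
Net: 0 zero(s) − 2 pole(s) → -40 dB/decade.

-40 dB/decade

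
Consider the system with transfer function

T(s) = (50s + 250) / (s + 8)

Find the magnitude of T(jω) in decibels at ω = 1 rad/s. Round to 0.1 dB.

30.0 dB

Substitute s = j1:
Numerator: 50(j1) + 250 = 250 + j50
Denominator: (j1) + 8 = 8 + j1
|N| = √(250² + 50²) ≈ 254.95, ∠N ≈ 11.31°
|D| = √(8² + 1²) ≈ 8.0623, ∠D ≈ 7.13°
|T| = 254.95 / 8.0623 ≈ 31.622
Gain = 20 log₁₀(31.622) ≈ 30.00 dB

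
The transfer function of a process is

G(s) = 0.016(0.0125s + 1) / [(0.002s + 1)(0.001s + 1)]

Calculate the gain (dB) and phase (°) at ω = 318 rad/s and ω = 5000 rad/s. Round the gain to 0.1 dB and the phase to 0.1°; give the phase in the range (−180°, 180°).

At ω = 318 rad/s:
zero (1 + j318·0.0125) = 1 + j3.975 → |·| ≈ 4.0989, ∠ ≈ 75.88°
pole (1 + j318·0.002) = 1 + j0.636 → |·| ≈ 1.1851, ∠ ≈ 32.46°
pole (1 + j318·0.001) = 1 + j0.318 → |·| ≈ 1.0493, ∠ ≈ 17.64°
|G| = 0.016 · 4.0989 / (1.1851 · 1.0493) ≈ 0.052739
Gain = 20 log₁₀(0.052739) ≈ -25.56 dB
∠G = (75.88°) − (32.46° + 17.64°) = 25.78°

At ω = 5000 rad/s:
zero (1 + j5000·0.0125) = 1 + j62.5 → |·| ≈ 62.508, ∠ ≈ 89.08°
pole (1 + j5000·0.002) = 1 + j10 → |·| ≈ 10.05, ∠ ≈ 84.29°
pole (1 + j5000·0.001) = 1 + j5 → |·| ≈ 5.099, ∠ ≈ 78.69°
|G| = 0.016 · 62.508 / (10.05 · 5.099) ≈ 0.019517
Gain = 20 log₁₀(0.019517) ≈ -34.19 dB
∠G = (89.08°) − (84.29° + 78.69°) = -73.90°

ω = 318: -25.6 dB, 25.8°; ω = 5000: -34.2 dB, -73.9°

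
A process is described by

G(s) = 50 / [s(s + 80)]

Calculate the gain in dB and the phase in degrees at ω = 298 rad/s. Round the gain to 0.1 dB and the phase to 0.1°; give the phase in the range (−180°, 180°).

At s = jω = j298:
pole (s+80): 80 + j298 → |·| = √(80²+298²) = √95204 ≈ 308.55, ∠ = arctan(298/80) ≈ 74.97°
pole at origin: |s| = 298, ∠ = 90.00° (in denominator)
|G| = 50 / 91948 ≈ 0.00054379
Gain = 20 log₁₀(0.00054379) ≈ -65.29 dB
∠G = 0.00° − 164.97° = -164.97°

-65.3 dB, -165.0°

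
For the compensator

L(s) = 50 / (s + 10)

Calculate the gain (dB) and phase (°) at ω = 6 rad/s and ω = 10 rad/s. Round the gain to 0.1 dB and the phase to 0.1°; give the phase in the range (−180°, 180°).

At s = jω = j6:
pole (s+10): 10 + j6 → |·| = √(10²+6²) = √136 ≈ 11.662, ∠ = arctan(6/10) ≈ 30.96°
|L| = 50 / 11.662 ≈ 4.2874
Gain = 20 log₁₀(4.2874) ≈ 12.64 dB
∠L = 0.00° − 30.96° = -30.96°

At s = jω = j10:
pole (s+10): 10 + j10 → |·| = √(10²+10²) = √200 ≈ 14.142, ∠ = arctan(10/10) ≈ 45.00°
|L| = 50 / 14.142 ≈ 3.5356
Gain = 20 log₁₀(3.5356) ≈ 10.97 dB
∠L = 0.00° − 45.00° = -45.00°

ω = 6: 12.6 dB, -31.0°; ω = 10: 11.0 dB, -45.0°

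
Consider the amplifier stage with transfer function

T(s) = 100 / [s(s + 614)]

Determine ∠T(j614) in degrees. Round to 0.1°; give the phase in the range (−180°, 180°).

-135.0°

At s = jω = j614:
pole (s+614): 614 + j614 → |·| = √(614²+614²) = √753992 ≈ 868.33, ∠ = arctan(614/614) ≈ 45.00°
pole at origin: |s| = 614, ∠ = 90.00° (in denominator)
∠T = 0.00° − 135.00° = -135.00°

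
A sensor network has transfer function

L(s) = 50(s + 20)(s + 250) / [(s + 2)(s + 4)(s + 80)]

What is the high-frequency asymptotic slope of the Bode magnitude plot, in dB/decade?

-20 dB/decade

Each pole contributes −20 dB/decade at high frequency; each zero contributes +20 dB/decade.
Net: 2 zero(s) − 3 pole(s) → -20 dB/decade.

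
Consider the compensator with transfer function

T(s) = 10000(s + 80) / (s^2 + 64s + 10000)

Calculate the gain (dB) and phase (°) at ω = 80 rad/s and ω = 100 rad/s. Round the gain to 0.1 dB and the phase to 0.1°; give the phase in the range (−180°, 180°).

At s = jω = j80:
zero (s+80): 80 + j80 → |·| = √(80²+80²) = √12800 ≈ 113.14, ∠ = arctan(80/80) ≈ 45.00°
quadratic: (j80)² + 64·j80 + 10000 = 3600 + j5120 → |·| ≈ 6258.9, ∠ ≈ 54.89°
|T| = 10000 · 113.14 / 6258.9 ≈ 180.77
Gain = 20 log₁₀(180.77) ≈ 45.14 dB
∠T = 45.00° − 54.89° = -9.89°

At s = jω = j100:
zero (s+80): 80 + j100 → |·| = √(80²+100²) = √16400 ≈ 128.06, ∠ = arctan(100/80) ≈ 51.34°
quadratic: (j100)² + 64·j100 + 10000 = 0 + j6400 → |·| ≈ 6400, ∠ ≈ 90.00°
|T| = 10000 · 128.06 / 6400 ≈ 200.09
Gain = 20 log₁₀(200.09) ≈ 46.02 dB
∠T = 51.34° − 90.00° = -38.66°

ω = 80: 45.1 dB, -9.9°; ω = 100: 46.0 dB, -38.7°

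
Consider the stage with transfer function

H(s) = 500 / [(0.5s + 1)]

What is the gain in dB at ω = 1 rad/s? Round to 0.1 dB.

53.0 dB

At ω = 1 rad/s:
pole (1 + j1·0.5) = 1 + j0.5 → |·| ≈ 1.118, ∠ ≈ 26.57°
|H| = 500 · 1 / (1.118) ≈ 447.23
Gain = 20 log₁₀(447.23) ≈ 53.01 dB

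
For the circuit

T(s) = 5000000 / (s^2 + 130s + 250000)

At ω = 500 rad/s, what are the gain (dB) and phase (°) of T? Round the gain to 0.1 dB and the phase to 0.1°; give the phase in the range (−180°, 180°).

At s = jω = j500:
quadratic: (j500)² + 130·j500 + 250000 = 0 + j65000 → |·| ≈ 65000, ∠ ≈ 90.00°
|T| = 5000000 / 65000 ≈ 76.923
Gain = 20 log₁₀(76.923) ≈ 37.72 dB
∠T = 0.00° − 90.00° = -90.00°

37.7 dB, -90.0°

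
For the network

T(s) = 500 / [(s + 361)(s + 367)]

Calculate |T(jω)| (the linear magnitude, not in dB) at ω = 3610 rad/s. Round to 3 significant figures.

At s = jω = j3610:
pole (s+361): 361 + j3610 → |·| = √(361²+3610²) = √13162421 ≈ 3628, ∠ = arctan(3610/361) ≈ 84.29°
pole (s+367): 367 + j3610 → |·| = √(367²+3610²) = √13166789 ≈ 3628.6, ∠ = arctan(3610/367) ≈ 84.20°
|T| = 500 / 1.3165e+07 ≈ 3.7979e-05

3.80e-05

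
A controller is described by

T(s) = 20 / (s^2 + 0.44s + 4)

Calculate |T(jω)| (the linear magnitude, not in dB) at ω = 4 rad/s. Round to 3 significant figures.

At s = jω = j4:
quadratic: (j4)² + 0.44·j4 + 4 = -12 + j1.76 → |·| ≈ 12.128, ∠ ≈ 171.66°
|T| = 20 / 12.128 ≈ 1.6491

1.65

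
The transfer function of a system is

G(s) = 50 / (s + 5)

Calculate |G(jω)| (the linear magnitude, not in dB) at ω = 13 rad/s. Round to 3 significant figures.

3.59

At s = jω = j13:
pole (s+5): 5 + j13 → |·| = √(5²+13²) = √194 ≈ 13.928, ∠ = arctan(13/5) ≈ 68.96°
|G| = 50 / 13.928 ≈ 3.5899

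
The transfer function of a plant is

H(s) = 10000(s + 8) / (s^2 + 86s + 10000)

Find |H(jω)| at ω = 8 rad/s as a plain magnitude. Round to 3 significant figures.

At s = jω = j8:
zero (s+8): 8 + j8 → |·| = √(8²+8²) = √128 ≈ 11.314, ∠ = arctan(8/8) ≈ 45.00°
quadratic: (j8)² + 86·j8 + 10000 = 9936 + j688 → |·| ≈ 9959.8, ∠ ≈ 3.96°
|H| = 10000 · 11.314 / 9959.8 ≈ 11.36

11.4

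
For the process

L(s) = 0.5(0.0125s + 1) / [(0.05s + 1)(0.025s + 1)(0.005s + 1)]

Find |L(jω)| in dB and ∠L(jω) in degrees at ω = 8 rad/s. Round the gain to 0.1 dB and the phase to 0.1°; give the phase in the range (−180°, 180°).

At ω = 8 rad/s:
zero (1 + j8·0.0125) = 1 + j0.1 → |·| ≈ 1.005, ∠ ≈ 5.71°
pole (1 + j8·0.05) = 1 + j0.4 → |·| ≈ 1.077, ∠ ≈ 21.80°
pole (1 + j8·0.025) = 1 + j0.2 → |·| ≈ 1.0198, ∠ ≈ 11.31°
pole (1 + j8·0.005) = 1 + j0.04 → |·| ≈ 1.0008, ∠ ≈ 2.29°
|L| = 0.5 · 1.005 / (1.077 · 1.0198 · 1.0008) ≈ 0.45715
Gain = 20 log₁₀(0.45715) ≈ -6.80 dB
∠L = (5.71°) − (21.80° + 11.31° + 2.29°) = -29.69°

-6.8 dB, -29.7°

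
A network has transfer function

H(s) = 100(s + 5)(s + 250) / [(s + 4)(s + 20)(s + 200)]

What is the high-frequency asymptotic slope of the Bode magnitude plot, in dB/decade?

Each pole contributes −20 dB/decade at high frequency; each zero contributes +20 dB/decade.
Net: 2 zero(s) − 3 pole(s) → -20 dB/decade.

-20 dB/decade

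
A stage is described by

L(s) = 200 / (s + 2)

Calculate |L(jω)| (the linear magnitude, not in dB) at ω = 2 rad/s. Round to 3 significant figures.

Substitute s = j2:
Numerator: 200 = 200 + j0
Denominator: (j2) + 2 = 2 + j2
|N| = √(200² + 0²) ≈ 200, ∠N ≈ 0.00°
|D| = √(2² + 2²) ≈ 2.8284, ∠D ≈ 45.00°
|L| = 200 / 2.8284 ≈ 70.711

70.7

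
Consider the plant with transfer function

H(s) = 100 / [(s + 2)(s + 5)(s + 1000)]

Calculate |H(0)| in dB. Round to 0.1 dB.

-40.0 dB

H(0) = 100 / (2·5·1000) = 0.01
20 log₁₀(0.01) ≈ -40.00 dB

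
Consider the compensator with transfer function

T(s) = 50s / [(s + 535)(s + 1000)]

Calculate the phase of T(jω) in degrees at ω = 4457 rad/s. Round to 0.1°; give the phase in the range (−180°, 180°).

At s = jω = j4457:
zero at origin: s = j4457 → |·| = 4457, ∠ = 90.00°
pole (s+535): 535 + j4457 → |·| = √(535²+4457²) = √20151074 ≈ 4489, ∠ = arctan(4457/535) ≈ 83.16°
pole (s+1000): 1000 + j4457 → |·| = √(1000²+4457²) = √20864849 ≈ 4567.8, ∠ = arctan(4457/1000) ≈ 77.35°
∠T = 90.00° − 160.51° = -70.51°

-70.5°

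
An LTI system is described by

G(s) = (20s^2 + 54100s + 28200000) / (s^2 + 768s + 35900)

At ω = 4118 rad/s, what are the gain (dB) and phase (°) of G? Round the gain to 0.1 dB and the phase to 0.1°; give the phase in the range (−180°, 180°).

26.9 dB, -25.0°

Substitute s = j4118:
Numerator: 20(j4118)^2 + 54100(j4118) + 28200000 = -310958480 + j222783800
Denominator: (j4118)^2 + 768(j4118) + 35900 = -16922024 + j3162624
|N| = √(310958480² + 222783800²) ≈ 3.8253e+08, ∠N ≈ 144.38°
|D| = √(16922024² + 3162624²) ≈ 1.7215e+07, ∠D ≈ 169.41°
|G| = 3.8253e+08 / 1.7215e+07 ≈ 22.221
Gain = 20 log₁₀(22.221) ≈ 26.94 dB
∠G = 144.38° − 169.41° = -25.03°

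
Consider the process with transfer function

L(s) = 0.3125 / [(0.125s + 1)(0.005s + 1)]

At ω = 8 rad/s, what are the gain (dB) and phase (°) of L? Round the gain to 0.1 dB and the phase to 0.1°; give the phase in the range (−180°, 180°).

At ω = 8 rad/s:
pole (1 + j8·0.125) = 1 + j1 → |·| ≈ 1.4142, ∠ ≈ 45.00°
pole (1 + j8·0.005) = 1 + j0.04 → |·| ≈ 1.0008, ∠ ≈ 2.29°
|L| = 0.3125 · 1 / (1.4142 · 1.0008) ≈ 0.2208
Gain = 20 log₁₀(0.2208) ≈ -13.12 dB
∠L = (0°) − (45.00° + 2.29°) = -47.29°

-13.1 dB, -47.3°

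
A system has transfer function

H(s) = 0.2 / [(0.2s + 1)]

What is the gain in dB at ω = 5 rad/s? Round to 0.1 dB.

At ω = 5 rad/s:
pole (1 + j5·0.2) = 1 + j1 → |·| ≈ 1.4142, ∠ ≈ 45.00°
|H| = 0.2 · 1 / (1.4142) ≈ 0.14142
Gain = 20 log₁₀(0.14142) ≈ -16.99 dB

-17.0 dB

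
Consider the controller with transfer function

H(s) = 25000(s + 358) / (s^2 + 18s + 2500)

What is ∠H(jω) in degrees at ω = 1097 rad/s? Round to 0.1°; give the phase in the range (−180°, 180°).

At s = jω = j1097:
zero (s+358): 358 + j1097 → |·| = √(358²+1097²) = √1331573 ≈ 1153.9, ∠ = arctan(1097/358) ≈ 71.93°
quadratic: (j1097)² + 18·j1097 + 2500 = -1200909 + j19746 → |·| ≈ 1.2011e+06, ∠ ≈ 179.06°
∠H = 71.93° − 179.06° = -107.13°

-107.1°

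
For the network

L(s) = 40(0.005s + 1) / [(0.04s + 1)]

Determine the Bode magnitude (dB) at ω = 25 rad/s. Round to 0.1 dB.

29.1 dB

At ω = 25 rad/s:
zero (1 + j25·0.005) = 1 + j0.125 → |·| ≈ 1.0078, ∠ ≈ 7.13°
pole (1 + j25·0.04) = 1 + j1 → |·| ≈ 1.4142, ∠ ≈ 45.00°
|L| = 40 · 1.0078 / (1.4142) ≈ 28.505
Gain = 20 log₁₀(28.505) ≈ 29.10 dB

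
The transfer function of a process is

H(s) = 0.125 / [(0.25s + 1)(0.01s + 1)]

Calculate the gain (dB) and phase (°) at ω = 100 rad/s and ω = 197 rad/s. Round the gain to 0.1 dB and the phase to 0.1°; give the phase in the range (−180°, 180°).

At ω = 100 rad/s:
pole (1 + j100·0.25) = 1 + j25 → |·| ≈ 25.02, ∠ ≈ 87.71°
pole (1 + j100·0.01) = 1 + j1 → |·| ≈ 1.4142, ∠ ≈ 45.00°
|H| = 0.125 · 1 / (25.02 · 1.4142) ≈ 0.0035327
Gain = 20 log₁₀(0.0035327) ≈ -49.04 dB
∠H = (0°) − (87.71° + 45.00°) = -132.71°

At ω = 197 rad/s:
pole (1 + j197·0.25) = 1 + j49.25 → |·| ≈ 49.26, ∠ ≈ 88.84°
pole (1 + j197·0.01) = 1 + j1.97 → |·| ≈ 2.2093, ∠ ≈ 63.09°
|H| = 0.125 · 1 / (49.26 · 2.2093) ≈ 0.0011486
Gain = 20 log₁₀(0.0011486) ≈ -58.80 dB
∠H = (0°) − (88.84° + 63.09°) = -151.93°

ω = 100: -49.0 dB, -132.7°; ω = 197: -58.8 dB, -151.9°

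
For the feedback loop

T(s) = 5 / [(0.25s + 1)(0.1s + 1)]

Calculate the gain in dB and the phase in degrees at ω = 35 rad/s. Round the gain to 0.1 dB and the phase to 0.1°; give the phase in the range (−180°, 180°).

-16.1 dB, -157.5°

At ω = 35 rad/s:
pole (1 + j35·0.25) = 1 + j8.75 → |·| ≈ 8.807, ∠ ≈ 83.48°
pole (1 + j35·0.1) = 1 + j3.5 → |·| ≈ 3.6401, ∠ ≈ 74.05°
|T| = 5 · 1 / (8.807 · 3.6401) ≈ 0.15597
Gain = 20 log₁₀(0.15597) ≈ -16.14 dB
∠T = (0°) − (83.48° + 74.05°) = -157.53°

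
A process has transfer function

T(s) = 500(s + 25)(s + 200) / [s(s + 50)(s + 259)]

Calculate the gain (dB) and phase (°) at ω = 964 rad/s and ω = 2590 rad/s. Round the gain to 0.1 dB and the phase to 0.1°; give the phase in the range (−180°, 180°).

ω = 964: -5.8 dB, -85.2°; ω = 2590: -14.3 dB, -88.2°

At s = jω = j964:
zero (s+25): 25 + j964 → |·| = √(25²+964²) = √929921 ≈ 964.32, ∠ = arctan(964/25) ≈ 88.51°
zero (s+200): 200 + j964 → |·| = √(200²+964²) = √969296 ≈ 984.53, ∠ = arctan(964/200) ≈ 78.28°
pole (s+50): 50 + j964 → |·| = √(50²+964²) = √931796 ≈ 965.3, ∠ = arctan(964/50) ≈ 87.03°
pole (s+259): 259 + j964 → |·| = √(259²+964²) = √996377 ≈ 998.19, ∠ = arctan(964/259) ≈ 74.96°
pole at origin: |s| = 964, ∠ = 90.00° (in denominator)
|T| = 500 · 9.494e+05 / 9.2886e+08 ≈ 0.51106
Gain = 20 log₁₀(0.51106) ≈ -5.83 dB
∠T = 166.79° − 251.99° = -85.20°

At s = jω = j2590:
zero (s+25): 25 + j2590 → |·| = √(25²+2590²) = √6708725 ≈ 2590.1, ∠ = arctan(2590/25) ≈ 89.45°
zero (s+200): 200 + j2590 → |·| = √(200²+2590²) = √6748100 ≈ 2597.7, ∠ = arctan(2590/200) ≈ 85.58°
pole (s+50): 50 + j2590 → |·| = √(50²+2590²) = √6710600 ≈ 2590.5, ∠ = arctan(2590/50) ≈ 88.89°
pole (s+259): 259 + j2590 → |·| = √(259²+2590²) = √6775181 ≈ 2602.9, ∠ = arctan(2590/259) ≈ 84.29°
pole at origin: |s| = 2590, ∠ = 90.00° (in denominator)
|T| = 500 · 6.7283e+06 / 1.7464e+10 ≈ 0.19263
Gain = 20 log₁₀(0.19263) ≈ -14.31 dB
∠T = 175.03° − 263.18° = -88.15°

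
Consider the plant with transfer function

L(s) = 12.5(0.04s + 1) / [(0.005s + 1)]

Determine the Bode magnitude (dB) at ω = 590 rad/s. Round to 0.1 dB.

At ω = 590 rad/s:
zero (1 + j590·0.04) = 1 + j23.6 → |·| ≈ 23.621, ∠ ≈ 87.57°
pole (1 + j590·0.005) = 1 + j2.95 → |·| ≈ 3.1149, ∠ ≈ 71.27°
|L| = 12.5 · 23.621 / (3.1149) ≈ 94.79
Gain = 20 log₁₀(94.79) ≈ 39.54 dB

39.5 dB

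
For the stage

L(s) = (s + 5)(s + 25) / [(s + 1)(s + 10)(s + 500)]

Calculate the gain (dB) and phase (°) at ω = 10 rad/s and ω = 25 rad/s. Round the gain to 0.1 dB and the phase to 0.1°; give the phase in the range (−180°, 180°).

At s = jω = j10:
zero (s+5): 5 + j10 → |·| = √(5²+10²) = √125 ≈ 11.18, ∠ = arctan(10/5) ≈ 63.43°
zero (s+25): 25 + j10 → |·| = √(25²+10²) = √725 ≈ 26.926, ∠ = arctan(10/25) ≈ 21.80°
pole (s+1): 1 + j10 → |·| = √(1²+10²) = √101 ≈ 10.05, ∠ = arctan(10/1) ≈ 84.29°
pole (s+10): 10 + j10 → |·| = √(10²+10²) = √200 ≈ 14.142, ∠ = arctan(10/10) ≈ 45.00°
pole (s+500): 500 + j10 → |·| = √(500²+10²) = √250100 ≈ 500.1, ∠ = arctan(10/500) ≈ 1.15°
|L| = 1 · 301.03 / 71078 ≈ 0.0042352
Gain = 20 log₁₀(0.0042352) ≈ -47.46 dB
∠L = 85.23° − 130.44° = -45.21°

At s = jω = j25:
zero (s+5): 5 + j25 → |·| = √(5²+25²) = √650 ≈ 25.495, ∠ = arctan(25/5) ≈ 78.69°
zero (s+25): 25 + j25 → |·| = √(25²+25²) = √1250 ≈ 35.355, ∠ = arctan(25/25) ≈ 45.00°
pole (s+1): 1 + j25 → |·| = √(1²+25²) = √626 ≈ 25.02, ∠ = arctan(25/1) ≈ 87.71°
pole (s+10): 10 + j25 → |·| = √(10²+25²) = √725 ≈ 26.926, ∠ = arctan(25/10) ≈ 68.20°
pole (s+500): 500 + j25 → |·| = √(500²+25²) = √250625 ≈ 500.62, ∠ = arctan(25/500) ≈ 2.86°
|L| = 1 · 901.38 / 3.3726e+05 ≈ 0.0026727
Gain = 20 log₁₀(0.0026727) ≈ -51.46 dB
∠L = 123.69° − 158.77° = -35.08°

ω = 10: -47.5 dB, -45.2°; ω = 25: -51.5 dB, -35.1°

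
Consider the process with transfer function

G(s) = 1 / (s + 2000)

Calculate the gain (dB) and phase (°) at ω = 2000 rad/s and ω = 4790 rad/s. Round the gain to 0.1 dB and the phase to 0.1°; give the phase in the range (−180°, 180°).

Substitute s = j2000:
Numerator: 1 = 1 + j0
Denominator: (j2000) + 2000 = 2000 + j2000
|N| = √(1² + 0²) ≈ 1, ∠N ≈ 0.00°
|D| = √(2000² + 2000²) ≈ 2828.4, ∠D ≈ 45.00°
|G| = 1 / 2828.4 ≈ 0.00035356
Gain = 20 log₁₀(0.00035356) ≈ -69.03 dB
∠G = 0.00° − 45.00° = -45.00°

Substitute s = j4790:
Numerator: 1 = 1 + j0
Denominator: (j4790) + 2000 = 2000 + j4790
|N| = √(1² + 0²) ≈ 1, ∠N ≈ 0.00°
|D| = √(2000² + 4790²) ≈ 5190.8, ∠D ≈ 67.34°
|G| = 1 / 5190.8 ≈ 0.00019265
Gain = 20 log₁₀(0.00019265) ≈ -74.30 dB
∠G = 0.00° − 67.34° = -67.34°

ω = 2000: -69.0 dB, -45.0°; ω = 4790: -74.3 dB, -67.3°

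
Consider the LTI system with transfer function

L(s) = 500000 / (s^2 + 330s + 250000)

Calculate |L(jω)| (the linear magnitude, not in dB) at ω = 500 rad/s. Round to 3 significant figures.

3.03

At s = jω = j500:
quadratic: (j500)² + 330·j500 + 250000 = 0 + j165000 → |·| ≈ 1.65e+05, ∠ ≈ 90.00°
|L| = 500000 / 1.65e+05 ≈ 3.0303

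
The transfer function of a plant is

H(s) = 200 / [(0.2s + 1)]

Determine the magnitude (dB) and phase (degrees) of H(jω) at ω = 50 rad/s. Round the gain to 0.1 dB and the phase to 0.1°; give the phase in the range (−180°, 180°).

26.0 dB, -84.3°

At ω = 50 rad/s:
pole (1 + j50·0.2) = 1 + j10 → |·| ≈ 10.05, ∠ ≈ 84.29°
|H| = 200 · 1 / (10.05) ≈ 19.9
Gain = 20 log₁₀(19.9) ≈ 25.98 dB
∠H = (0°) − (84.29°) = -84.29°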